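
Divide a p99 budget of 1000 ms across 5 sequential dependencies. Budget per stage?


Formula: per_stage = total_budget / stages
per_stage = 1000 / 5
per_stage = 200.0 ms

200.0 ms


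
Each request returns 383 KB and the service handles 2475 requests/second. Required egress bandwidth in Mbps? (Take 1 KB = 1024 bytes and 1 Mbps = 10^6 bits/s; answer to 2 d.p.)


Formula: Mbps = payload_bytes * RPS * 8 / 1e6
Payload per request = 383 KB = 383 * 1024 = 392192 bytes
Total bytes/sec = 392192 * 2475 = 970675200
Total bits/sec = 970675200 * 8 = 7765401600
Mbps = 7765401600 / 1e6 = 7765.4

7765.4 Mbps


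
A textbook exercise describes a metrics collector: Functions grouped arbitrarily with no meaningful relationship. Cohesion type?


Reasoning: Worst: random grouping
Type: Coincidental cohesion

Coincidental cohesion


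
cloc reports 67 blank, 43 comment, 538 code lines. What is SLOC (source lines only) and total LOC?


Total LOC = blank + comment + code
Total LOC = 67 + 43 + 538 = 648
SLOC (source only) = code = 538

Total LOC: 648, SLOC: 538


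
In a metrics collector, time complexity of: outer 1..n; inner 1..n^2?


Reasoning: n times n^2
Complexity: O(n^3)

O(n^3)


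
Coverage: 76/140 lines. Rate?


Coverage = covered / total * 100
Coverage = 76 / 140 * 100
Coverage = 54.29%

54.29%


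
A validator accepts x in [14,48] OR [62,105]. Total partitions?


Valid ranges: [14,48] and [62,105]
Class 1: x < 14 — invalid
Class 2: 14 ≤ x ≤ 48 — valid
Class 3: 48 < x < 62 — invalid (gap between ranges)
Class 4: 62 ≤ x ≤ 105 — valid
Class 5: x > 105 — invalid
Total equivalence classes: 5

5 equivalence classes


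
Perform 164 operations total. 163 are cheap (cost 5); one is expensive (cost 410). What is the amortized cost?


Formula: Amortized cost = Total cost / Operations
Total cost = (163 * 5) + (1 * 410)
Total cost = 815 + 410 = 1225
Amortized = 1225 / 164 = 7.4695

7.4695


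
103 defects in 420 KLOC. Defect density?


Defect density = defects / KLOC
Defect density = 103 / 420
Defect density = 0.245 defects/KLOC

0.245 defects/KLOC


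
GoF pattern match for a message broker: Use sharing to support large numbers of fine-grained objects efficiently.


This matches the Flyweight pattern

Flyweight


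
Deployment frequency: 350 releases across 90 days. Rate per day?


Formula: deployments per day = releases / days
= 350 / 90
= 3.889 deploys/day
(equivalently, 27.22 deploys/week)

3.889 deploys/day


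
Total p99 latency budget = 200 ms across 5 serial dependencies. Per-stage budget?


Formula: per_stage = total_budget / stages
per_stage = 200 / 5
per_stage = 40.0 ms

40.0 ms


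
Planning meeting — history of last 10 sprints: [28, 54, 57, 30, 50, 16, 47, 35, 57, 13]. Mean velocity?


Formula: Avg velocity = Total points / Number of sprints
Points: [28, 54, 57, 30, 50, 16, 47, 35, 57, 13]
Sum = 28 + 54 + 57 + 30 + 50 + 16 + 47 + 35 + 57 + 13 = 387
Avg velocity = 387 / 10 = 38.7 points/sprint

38.7 points/sprint


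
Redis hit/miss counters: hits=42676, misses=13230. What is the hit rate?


Formula: hit rate = hits / (hits + misses) * 100
hit rate = 42676 / (42676 + 13230) * 100
hit rate = 42676 / 55906 * 100
hit rate = 76.34%

76.34%


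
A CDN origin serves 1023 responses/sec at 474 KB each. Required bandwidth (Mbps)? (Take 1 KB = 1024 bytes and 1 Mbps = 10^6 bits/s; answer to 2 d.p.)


Formula: Mbps = payload_bytes * RPS * 8 / 1e6
Payload per request = 474 KB = 474 * 1024 = 485376 bytes
Total bytes/sec = 485376 * 1023 = 496539648
Total bits/sec = 496539648 * 8 = 3972317184
Mbps = 3972317184 / 1e6 = 3972.32

3972.32 Mbps


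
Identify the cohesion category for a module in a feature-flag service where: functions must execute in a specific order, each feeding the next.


Reasoning: Output of one is input to next
Type: Sequential cohesion

Sequential cohesion


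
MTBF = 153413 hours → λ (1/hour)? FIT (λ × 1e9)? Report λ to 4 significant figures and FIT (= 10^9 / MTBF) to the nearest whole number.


Formula: λ = 1 / MTBF; FIT = λ × 1e9 = 1e9 / MTBF
λ = 1 / 153413 ≈ 6.518e-06 failures/hour
FIT = 1e9 / 153413 ≈ 6518 failures per 1e9 hours (nearest whole number)

λ = 6.518e-06 /h, FIT = 6518


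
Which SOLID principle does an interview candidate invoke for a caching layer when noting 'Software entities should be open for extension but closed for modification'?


This describes the Open/Closed Principle (OCP)

Open/Closed Principle (OCP)


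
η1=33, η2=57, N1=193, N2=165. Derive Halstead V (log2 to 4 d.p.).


Formula: V = N * log2(η), where N = N1 + N2 and η = η1 + η2
η = 33 + 57 = 90
N = 193 + 165 = 358
log2(90) ≈ 6.4919
V = 358 * 6.4919 = 2324.10

2324.10


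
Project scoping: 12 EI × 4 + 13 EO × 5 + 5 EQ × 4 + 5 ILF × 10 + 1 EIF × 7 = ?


UFP = EI*4 + EO*5 + EQ*4 + ILF*10 + EIF*7
UFP = 12*4 + 13*5 + 5*4 + 5*10 + 1*7
UFP = 48 + 65 + 20 + 50 + 7
UFP = 190

190


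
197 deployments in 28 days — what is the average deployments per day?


Formula: deployments per day = releases / days
= 197 / 28
= 7.036 deploys/day
(equivalently, 49.25 deploys/week)

7.036 deploys/day


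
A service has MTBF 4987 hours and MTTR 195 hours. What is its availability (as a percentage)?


Availability = MTBF / (MTBF + MTTR)
Availability = 4987 / (4987 + 195)
Availability = 4987 / 5182
Availability = 96.237%

96.237%


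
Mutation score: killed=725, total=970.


Mutation score = killed / total * 100
Mutation score = 725 / 970 * 100
Mutation score = 74.74%

74.74%


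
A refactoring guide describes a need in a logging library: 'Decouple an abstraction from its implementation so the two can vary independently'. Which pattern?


This matches the Bridge pattern

Bridge


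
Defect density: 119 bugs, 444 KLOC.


Defect density = defects / KLOC
Defect density = 119 / 444
Defect density = 0.268 defects/KLOC

0.268 defects/KLOC


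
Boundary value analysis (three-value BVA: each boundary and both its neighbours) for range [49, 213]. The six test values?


Range: [49, 213]
Boundaries: just below min, min, min+1, max-1, max, just above max
Values: [48, 49, 50, 212, 213, 214]

[48, 49, 50, 212, 213, 214]


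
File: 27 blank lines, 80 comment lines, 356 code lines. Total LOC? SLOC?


Total LOC = blank + comment + code
Total LOC = 27 + 80 + 356 = 463
SLOC (source only) = code = 356

Total LOC: 463, SLOC: 356


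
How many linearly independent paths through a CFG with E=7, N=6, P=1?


Formula: V(G) = E - N + 2P
V(G) = 7 - 6 + 2*1
V(G) = 1 + 2
V(G) = 3

3


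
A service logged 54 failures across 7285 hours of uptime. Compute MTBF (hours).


Formula: MTBF = Total operating time / Number of failures
MTBF = 7285 / 54
MTBF = 134.91 hours

134.91 hours


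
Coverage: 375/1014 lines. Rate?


Coverage = covered / total * 100
Coverage = 375 / 1014 * 100
Coverage = 36.98%

36.98%


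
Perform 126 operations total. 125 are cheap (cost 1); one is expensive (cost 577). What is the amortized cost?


Formula: Amortized cost = Total cost / Operations
Total cost = (125 * 1) + (1 * 577)
Total cost = 125 + 577 = 702
Amortized = 702 / 126 = 5.5714

5.5714


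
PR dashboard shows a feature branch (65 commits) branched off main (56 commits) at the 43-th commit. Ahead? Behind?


Common ancestor: commit #43
feature commits after divergence: 65 - 43 = 22
main commits after divergence: 56 - 43 = 13
feature is 22 commits ahead of main
main is 13 commits ahead of feature

feature ahead: 22, main ahead: 13


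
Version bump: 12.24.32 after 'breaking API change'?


Current: 12.24.32
Change category: 'breaking API change' → major bump
SemVer rule: major bump → increment MAJOR, reset MINOR and PATCH to 0
New: 13.0.0

13.0.0


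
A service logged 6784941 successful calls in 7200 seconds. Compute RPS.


Formula: throughput = requests / seconds
throughput = 6784941 / 7200
throughput = 942.35 requests/second

942.35 requests/second


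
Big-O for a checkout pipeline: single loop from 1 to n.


Reasoning: one pass through n items
Complexity: O(n)

O(n)


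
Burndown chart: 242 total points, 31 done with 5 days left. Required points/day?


Formula: Required rate = Remaining points / Days left
Remaining = 242 - 31 = 211 points
Required rate = 211 / 5 = 42.2 points/day

42.2 points/day


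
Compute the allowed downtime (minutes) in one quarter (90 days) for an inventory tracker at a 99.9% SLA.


Formula: allowed downtime = period * (100 - SLA) / 100
Period (quarter (90 days)) = 129600 minutes
Unavailability fraction = (100 - 99.9) / 100
Allowed downtime = 129600 * (100 - 99.9) / 100
Allowed downtime = 129.6 minutes

129.6 minutes


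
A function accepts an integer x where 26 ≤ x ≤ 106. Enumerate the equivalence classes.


Valid range: [26, 106]
Class 1: x < 26 — invalid
Class 2: 26 ≤ x ≤ 106 — valid
Class 3: x > 106 — invalid
Total equivalence classes: 3

3 equivalence classes


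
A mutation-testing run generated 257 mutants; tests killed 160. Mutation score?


Mutation score = killed / total * 100
Mutation score = 160 / 257 * 100
Mutation score = 62.26%

62.26%


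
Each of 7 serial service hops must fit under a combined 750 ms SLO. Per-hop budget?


Formula: per_stage = total_budget / stages
per_stage = 750 / 7
per_stage = 107.14 ms

107.14 ms


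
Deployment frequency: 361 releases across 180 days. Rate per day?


Formula: deployments per day = releases / days
= 361 / 180
= 2.006 deploys/day
(equivalently, 14.04 deploys/week)

2.006 deploys/day


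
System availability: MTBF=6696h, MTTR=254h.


Availability = MTBF / (MTBF + MTTR)
Availability = 6696 / (6696 + 254)
Availability = 6696 / 6950
Availability = 96.3453%

96.3453%


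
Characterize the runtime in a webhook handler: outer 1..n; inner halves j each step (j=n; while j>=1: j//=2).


Reasoning: n times log n
Complexity: O(n log n)

O(n log n)


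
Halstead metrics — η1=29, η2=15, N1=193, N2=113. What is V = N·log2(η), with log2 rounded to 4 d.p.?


Formula: V = N * log2(η), where N = N1 + N2 and η = η1 + η2
η = 29 + 15 = 44
N = 193 + 113 = 306
log2(44) ≈ 5.4594
V = 306 * 5.4594 = 1670.58

1670.58


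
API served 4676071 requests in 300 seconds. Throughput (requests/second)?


Formula: throughput = requests / seconds
throughput = 4676071 / 300
throughput = 15586.9 requests/second

15586.9 requests/second


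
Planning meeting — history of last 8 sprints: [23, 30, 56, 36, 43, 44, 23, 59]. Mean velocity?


Formula: Avg velocity = Total points / Number of sprints
Points: [23, 30, 56, 36, 43, 44, 23, 59]
Sum = 23 + 30 + 56 + 36 + 43 + 44 + 23 + 59 = 314
Avg velocity = 314 / 8 = 39.25 points/sprint

39.25 points/sprint


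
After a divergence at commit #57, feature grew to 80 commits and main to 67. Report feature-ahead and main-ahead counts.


Common ancestor: commit #57
feature commits after divergence: 80 - 57 = 23
main commits after divergence: 67 - 57 = 10
feature is 23 commits ahead of main
main is 10 commits ahead of feature

feature ahead: 23, main ahead: 10


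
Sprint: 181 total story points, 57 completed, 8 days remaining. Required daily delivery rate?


Formula: Required rate = Remaining points / Days left
Remaining = 181 - 57 = 124 points
Required rate = 124 / 8 = 15.5 points/day

15.5 points/day


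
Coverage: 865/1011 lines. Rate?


Coverage = covered / total * 100
Coverage = 865 / 1011 * 100
Coverage = 85.56%

85.56%


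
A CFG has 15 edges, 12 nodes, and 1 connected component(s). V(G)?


Formula: V(G) = E - N + 2P
V(G) = 15 - 12 + 2*1
V(G) = 3 + 2
V(G) = 5

5


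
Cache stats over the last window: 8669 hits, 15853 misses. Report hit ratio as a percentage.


Formula: hit rate = hits / (hits + misses) * 100
hit rate = 8669 / (8669 + 15853) * 100
hit rate = 8669 / 24522 * 100
hit rate = 35.35%

35.35%


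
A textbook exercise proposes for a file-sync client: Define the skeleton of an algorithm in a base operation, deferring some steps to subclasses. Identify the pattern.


This matches the Template Method pattern

Template Method


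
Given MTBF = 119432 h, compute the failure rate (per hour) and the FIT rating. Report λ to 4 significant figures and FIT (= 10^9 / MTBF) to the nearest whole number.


Formula: λ = 1 / MTBF; FIT = λ × 1e9 = 1e9 / MTBF
λ = 1 / 119432 ≈ 8.373e-06 failures/hour
FIT = 1e9 / 119432 ≈ 8373 failures per 1e9 hours (nearest whole number)

λ = 8.373e-06 /h, FIT = 8373


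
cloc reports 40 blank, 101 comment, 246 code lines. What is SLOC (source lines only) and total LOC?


Total LOC = blank + comment + code
Total LOC = 40 + 101 + 246 = 387
SLOC (source only) = code = 246

Total LOC: 387, SLOC: 246


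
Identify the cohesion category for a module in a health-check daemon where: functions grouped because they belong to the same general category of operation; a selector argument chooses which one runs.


Reasoning: Grouped by category of activity, not by data or sequence
Type: Logical cohesion

Logical cohesion


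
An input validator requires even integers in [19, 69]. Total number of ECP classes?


Constraint: even integers in [19, 69]
Class 1: x < 19 — out-of-range invalid
Class 2: x in [19,69] but odd — wrong type invalid
Class 3: x in [19,69] and even — valid
Class 4: x > 69 — out-of-range invalid
Total equivalence classes: 4

4 equivalence classes


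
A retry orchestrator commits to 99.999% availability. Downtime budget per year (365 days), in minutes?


Formula: allowed downtime = period * (100 - SLA) / 100
Period (year (365 days)) = 525600 minutes
Unavailability fraction = (100 - 99.999) / 100
Allowed downtime = 525600 * (100 - 99.999) / 100
Allowed downtime = 5.256 minutes

5.256 minutes


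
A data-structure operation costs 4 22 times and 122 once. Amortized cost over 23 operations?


Formula: Amortized cost = Total cost / Operations
Total cost = (22 * 4) + (1 * 122)
Total cost = 88 + 122 = 210
Amortized = 210 / 23 = 9.1304

9.1304


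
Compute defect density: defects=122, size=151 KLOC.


Defect density = defects / KLOC
Defect density = 122 / 151
Defect density = 0.808 defects/KLOC

0.808 defects/KLOC


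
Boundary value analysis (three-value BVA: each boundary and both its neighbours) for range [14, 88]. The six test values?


Range: [14, 88]
Boundaries: just below min, min, min+1, max-1, max, just above max
Values: [13, 14, 15, 87, 88, 89]

[13, 14, 15, 87, 88, 89]


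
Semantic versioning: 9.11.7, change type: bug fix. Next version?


Current: 9.11.7
Change category: 'bug fix' → patch bump
SemVer rule: patch bump → increment PATCH (MAJOR and MINOR unchanged)
New: 9.11.8

9.11.8


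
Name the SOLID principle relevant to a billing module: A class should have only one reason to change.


This describes the Single Responsibility Principle (SRP)

Single Responsibility Principle (SRP)


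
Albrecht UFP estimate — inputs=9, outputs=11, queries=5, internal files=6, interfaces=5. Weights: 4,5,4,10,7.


UFP = EI*4 + EO*5 + EQ*4 + ILF*10 + EIF*7
UFP = 9*4 + 11*5 + 5*4 + 6*10 + 5*7
UFP = 36 + 55 + 20 + 60 + 35
UFP = 206

206


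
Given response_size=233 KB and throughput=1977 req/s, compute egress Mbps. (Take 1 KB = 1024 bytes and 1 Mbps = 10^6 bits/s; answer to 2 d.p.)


Formula: Mbps = payload_bytes * RPS * 8 / 1e6
Payload per request = 233 KB = 233 * 1024 = 238592 bytes
Total bytes/sec = 238592 * 1977 = 471696384
Total bits/sec = 471696384 * 8 = 3773571072
Mbps = 3773571072 / 1e6 = 3773.57

3773.57 Mbps


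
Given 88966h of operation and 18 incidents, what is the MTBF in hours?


Formula: MTBF = Total operating time / Number of failures
MTBF = 88966 / 18
MTBF = 4942.56 hours

4942.56 hours


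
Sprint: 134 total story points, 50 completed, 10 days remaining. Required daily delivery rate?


Formula: Required rate = Remaining points / Days left
Remaining = 134 - 50 = 84 points
Required rate = 84 / 10 = 8.4 points/day

8.4 points/day


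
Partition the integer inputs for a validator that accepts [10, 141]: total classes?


Valid range: [10, 141]
Class 1: x < 10 — invalid
Class 2: 10 ≤ x ≤ 141 — valid
Class 3: x > 141 — invalid
Total equivalence classes: 3

3 equivalence classes


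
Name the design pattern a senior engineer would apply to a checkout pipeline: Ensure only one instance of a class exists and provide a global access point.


This matches the Singleton pattern

Singleton


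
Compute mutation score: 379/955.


Mutation score = killed / total * 100
Mutation score = 379 / 955 * 100
Mutation score = 39.69%

39.69%


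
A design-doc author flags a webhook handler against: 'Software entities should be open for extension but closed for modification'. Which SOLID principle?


This describes the Open/Closed Principle (OCP)

Open/Closed Principle (OCP)


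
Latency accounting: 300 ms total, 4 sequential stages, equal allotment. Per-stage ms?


Formula: per_stage = total_budget / stages
per_stage = 300 / 4
per_stage = 75.0 ms

75.0 ms


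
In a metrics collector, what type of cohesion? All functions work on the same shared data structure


Reasoning: Functions share data
Type: Communicational cohesion

Communicational cohesion


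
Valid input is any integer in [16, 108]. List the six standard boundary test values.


Range: [16, 108]
Boundaries: just below min, min, min+1, max-1, max, just above max
Values: [15, 16, 17, 107, 108, 109]

[15, 16, 17, 107, 108, 109]


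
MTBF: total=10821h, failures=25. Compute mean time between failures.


Formula: MTBF = Total operating time / Number of failures
MTBF = 10821 / 25
MTBF = 432.84 hours

432.84 hours


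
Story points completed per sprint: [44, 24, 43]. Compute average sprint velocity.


Formula: Avg velocity = Total points / Number of sprints
Points: [44, 24, 43]
Sum = 44 + 24 + 43 = 111
Avg velocity = 111 / 3 = 37.0 points/sprint

37.0 points/sprint


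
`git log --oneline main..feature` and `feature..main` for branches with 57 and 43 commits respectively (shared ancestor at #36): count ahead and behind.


Common ancestor: commit #36
feature commits after divergence: 57 - 36 = 21
main commits after divergence: 43 - 36 = 7
feature is 21 commits ahead of main
main is 7 commits ahead of feature

feature ahead: 21, main ahead: 7


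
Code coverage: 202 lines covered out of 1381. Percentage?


Coverage = covered / total * 100
Coverage = 202 / 1381 * 100
Coverage = 14.63%

14.63%


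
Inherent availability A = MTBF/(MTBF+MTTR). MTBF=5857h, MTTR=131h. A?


Availability = MTBF / (MTBF + MTTR)
Availability = 5857 / (5857 + 131)
Availability = 5857 / 5988
Availability = 97.8123%

97.8123%


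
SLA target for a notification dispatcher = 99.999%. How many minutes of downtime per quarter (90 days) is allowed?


Formula: allowed downtime = period * (100 - SLA) / 100
Period (quarter (90 days)) = 129600 minutes
Unavailability fraction = (100 - 99.999) / 100
Allowed downtime = 129600 * (100 - 99.999) / 100
Allowed downtime = 1.296 minutes

1.296 minutes


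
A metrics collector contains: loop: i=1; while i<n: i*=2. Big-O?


Reasoning: i doubles each step so iterations are log2(n)
Complexity: O(log n)

O(log n)


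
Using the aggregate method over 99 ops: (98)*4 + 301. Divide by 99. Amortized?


Formula: Amortized cost = Total cost / Operations
Total cost = (98 * 4) + (1 * 301)
Total cost = 392 + 301 = 693
Amortized = 693 / 99 = 7.0

7.0


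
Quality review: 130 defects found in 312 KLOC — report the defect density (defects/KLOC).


Defect density = defects / KLOC
Defect density = 130 / 312
Defect density = 0.417 defects/KLOC

0.417 defects/KLOC


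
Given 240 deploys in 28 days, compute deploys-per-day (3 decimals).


Formula: deployments per day = releases / days
= 240 / 28
= 8.571 deploys/day
(equivalently, 60.0 deploys/week)

8.571 deploys/day


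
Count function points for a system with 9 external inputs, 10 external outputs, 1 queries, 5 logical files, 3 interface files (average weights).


UFP = EI*4 + EO*5 + EQ*4 + ILF*10 + EIF*7
UFP = 9*4 + 10*5 + 1*4 + 5*10 + 3*7
UFP = 36 + 50 + 4 + 50 + 21
UFP = 161

161


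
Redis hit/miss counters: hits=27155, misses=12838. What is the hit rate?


Formula: hit rate = hits / (hits + misses) * 100
hit rate = 27155 / (27155 + 12838) * 100
hit rate = 27155 / 39993 * 100
hit rate = 67.9%

67.9%


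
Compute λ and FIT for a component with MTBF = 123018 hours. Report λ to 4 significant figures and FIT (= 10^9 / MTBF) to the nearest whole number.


Formula: λ = 1 / MTBF; FIT = λ × 1e9 = 1e9 / MTBF
λ = 1 / 123018 ≈ 8.129e-06 failures/hour
FIT = 1e9 / 123018 ≈ 8129 failures per 1e9 hours (nearest whole number)

λ = 8.129e-06 /h, FIT = 8129


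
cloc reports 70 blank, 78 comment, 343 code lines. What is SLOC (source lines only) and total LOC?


Total LOC = blank + comment + code
Total LOC = 70 + 78 + 343 = 491
SLOC (source only) = code = 343

Total LOC: 491, SLOC: 343


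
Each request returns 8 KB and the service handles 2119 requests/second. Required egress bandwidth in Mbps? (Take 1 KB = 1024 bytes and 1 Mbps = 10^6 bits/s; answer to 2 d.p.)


Formula: Mbps = payload_bytes * RPS * 8 / 1e6
Payload per request = 8 KB = 8 * 1024 = 8192 bytes
Total bytes/sec = 8192 * 2119 = 17358848
Total bits/sec = 17358848 * 8 = 138870784
Mbps = 138870784 / 1e6 = 138.87

138.87 Mbps


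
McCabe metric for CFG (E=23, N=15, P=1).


Formula: V(G) = E - N + 2P
V(G) = 23 - 15 + 2*1
V(G) = 8 + 2
V(G) = 10

10


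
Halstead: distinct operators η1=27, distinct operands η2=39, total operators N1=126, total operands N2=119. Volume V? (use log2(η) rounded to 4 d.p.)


Formula: V = N * log2(η), where N = N1 + N2 and η = η1 + η2
η = 27 + 39 = 66
N = 126 + 119 = 245
log2(66) ≈ 6.0444
V = 245 * 6.0444 = 1480.88

1480.88


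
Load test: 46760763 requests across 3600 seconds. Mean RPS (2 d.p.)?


Formula: throughput = requests / seconds
throughput = 46760763 / 3600
throughput = 12989.1 requests/second

12989.1 requests/second


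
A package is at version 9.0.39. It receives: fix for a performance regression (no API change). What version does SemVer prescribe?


Current: 9.0.39
Change category: 'fix for a performance regression (no API change)' → patch bump
SemVer rule: patch bump → increment PATCH (MAJOR and MINOR unchanged)
New: 9.0.40

9.0.40


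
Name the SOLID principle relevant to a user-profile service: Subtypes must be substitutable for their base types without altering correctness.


This describes the Liskov Substitution Principle (LSP)

Liskov Substitution Principle (LSP)


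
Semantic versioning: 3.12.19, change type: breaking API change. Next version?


Current: 3.12.19
Change category: 'breaking API change' → major bump
SemVer rule: major bump → increment MAJOR, reset MINOR and PATCH to 0
New: 4.0.0

4.0.0


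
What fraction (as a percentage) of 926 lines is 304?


Coverage = covered / total * 100
Coverage = 304 / 926 * 100
Coverage = 32.83%

32.83%


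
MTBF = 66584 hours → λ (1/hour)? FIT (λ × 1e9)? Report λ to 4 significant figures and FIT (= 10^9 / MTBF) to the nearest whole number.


Formula: λ = 1 / MTBF; FIT = λ × 1e9 = 1e9 / MTBF
λ = 1 / 66584 ≈ 1.502e-05 failures/hour
FIT = 1e9 / 66584 ≈ 15019 failures per 1e9 hours (nearest whole number)

λ = 1.502e-05 /h, FIT = 15019


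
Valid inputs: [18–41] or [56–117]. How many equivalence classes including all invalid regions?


Valid ranges: [18,41] and [56,117]
Class 1: x < 18 — invalid
Class 2: 18 ≤ x ≤ 41 — valid
Class 3: 41 < x < 56 — invalid (gap between ranges)
Class 4: 56 ≤ x ≤ 117 — valid
Class 5: x > 117 — invalid
Total equivalence classes: 5

5 equivalence classes


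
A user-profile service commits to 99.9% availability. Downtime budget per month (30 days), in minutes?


Formula: allowed downtime = period * (100 - SLA) / 100
Period (month (30 days)) = 43200 minutes
Unavailability fraction = (100 - 99.9) / 100
Allowed downtime = 43200 * (100 - 99.9) / 100
Allowed downtime = 43.2 minutes

43.2 minutes


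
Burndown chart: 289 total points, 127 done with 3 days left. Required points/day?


Formula: Required rate = Remaining points / Days left
Remaining = 289 - 127 = 162 points
Required rate = 162 / 3 = 54.0 points/day

54.0 points/day


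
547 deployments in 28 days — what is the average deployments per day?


Formula: deployments per day = releases / days
= 547 / 28
= 19.536 deploys/day
(equivalently, 136.75 deploys/week)

19.536 deploys/day


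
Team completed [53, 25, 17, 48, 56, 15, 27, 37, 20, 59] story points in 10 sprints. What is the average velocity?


Formula: Avg velocity = Total points / Number of sprints
Points: [53, 25, 17, 48, 56, 15, 27, 37, 20, 59]
Sum = 53 + 25 + 17 + 48 + 56 + 15 + 27 + 37 + 20 + 59 = 357
Avg velocity = 357 / 10 = 35.7 points/sprint

35.7 points/sprint


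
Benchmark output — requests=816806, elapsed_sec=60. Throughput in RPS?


Formula: throughput = requests / seconds
throughput = 816806 / 60
throughput = 13613.43 requests/second

13613.43 requests/second


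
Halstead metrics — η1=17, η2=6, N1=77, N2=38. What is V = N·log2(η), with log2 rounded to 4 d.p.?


Formula: V = N * log2(η), where N = N1 + N2 and η = η1 + η2
η = 17 + 6 = 23
N = 77 + 38 = 115
log2(23) ≈ 4.5236
V = 115 * 4.5236 = 520.21

520.21


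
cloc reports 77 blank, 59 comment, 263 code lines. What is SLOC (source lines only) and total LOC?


Total LOC = blank + comment + code
Total LOC = 77 + 59 + 263 = 399
SLOC (source only) = code = 263

Total LOC: 399, SLOC: 263


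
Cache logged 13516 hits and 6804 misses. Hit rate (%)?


Formula: hit rate = hits / (hits + misses) * 100
hit rate = 13516 / (13516 + 6804) * 100
hit rate = 13516 / 20320 * 100
hit rate = 66.52%

66.52%


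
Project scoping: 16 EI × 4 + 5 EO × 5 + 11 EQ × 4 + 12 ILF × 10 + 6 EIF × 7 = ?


UFP = EI*4 + EO*5 + EQ*4 + ILF*10 + EIF*7
UFP = 16*4 + 5*5 + 11*4 + 12*10 + 6*7
UFP = 64 + 25 + 44 + 120 + 42
UFP = 295

295


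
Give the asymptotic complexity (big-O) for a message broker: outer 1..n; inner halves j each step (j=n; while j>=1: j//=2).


Reasoning: n times log n
Complexity: O(n log n)

O(n log n)


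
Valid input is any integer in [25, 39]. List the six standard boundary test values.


Range: [25, 39]
Boundaries: just below min, min, min+1, max-1, max, just above max
Values: [24, 25, 26, 38, 39, 40]

[24, 25, 26, 38, 39, 40]


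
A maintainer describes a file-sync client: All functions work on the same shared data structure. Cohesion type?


Reasoning: Functions share data
Type: Communicational cohesion

Communicational cohesion


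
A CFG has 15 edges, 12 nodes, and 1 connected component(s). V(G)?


Formula: V(G) = E - N + 2P
V(G) = 15 - 12 + 2*1
V(G) = 3 + 2
V(G) = 5

5


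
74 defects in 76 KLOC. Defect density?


Defect density = defects / KLOC
Defect density = 74 / 76
Defect density = 0.974 defects/KLOC

0.974 defects/KLOC


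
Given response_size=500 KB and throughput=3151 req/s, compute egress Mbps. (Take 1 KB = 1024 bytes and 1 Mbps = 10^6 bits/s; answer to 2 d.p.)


Formula: Mbps = payload_bytes * RPS * 8 / 1e6
Payload per request = 500 KB = 500 * 1024 = 512000 bytes
Total bytes/sec = 512000 * 3151 = 1613312000
Total bits/sec = 1613312000 * 8 = 12906496000
Mbps = 12906496000 / 1e6 = 12906.5

12906.5 Mbps


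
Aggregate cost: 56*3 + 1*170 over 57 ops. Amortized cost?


Formula: Amortized cost = Total cost / Operations
Total cost = (56 * 3) + (1 * 170)
Total cost = 168 + 170 = 338
Amortized = 338 / 57 = 5.9298

5.9298


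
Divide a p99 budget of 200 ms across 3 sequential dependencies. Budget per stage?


Formula: per_stage = total_budget / stages
per_stage = 200 / 3
per_stage = 66.67 ms

66.67 ms


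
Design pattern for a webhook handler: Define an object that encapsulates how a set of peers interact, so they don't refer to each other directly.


This matches the Mediator pattern

Mediator


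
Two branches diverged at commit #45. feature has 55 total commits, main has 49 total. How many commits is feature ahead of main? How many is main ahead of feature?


Common ancestor: commit #45
feature commits after divergence: 55 - 45 = 10
main commits after divergence: 49 - 45 = 4
feature is 10 commits ahead of main
main is 4 commits ahead of feature

feature ahead: 10, main ahead: 4


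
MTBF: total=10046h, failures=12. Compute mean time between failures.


Formula: MTBF = Total operating time / Number of failures
MTBF = 10046 / 12
MTBF = 837.17 hours

837.17 hours


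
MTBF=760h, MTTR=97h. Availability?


Availability = MTBF / (MTBF + MTTR)
Availability = 760 / (760 + 97)
Availability = 760 / 857
Availability = 88.6814%

88.6814%


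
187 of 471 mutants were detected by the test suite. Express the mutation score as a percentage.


Mutation score = killed / total * 100
Mutation score = 187 / 471 * 100
Mutation score = 39.7%

39.7%


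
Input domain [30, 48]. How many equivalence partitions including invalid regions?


Valid range: [30, 48]
Class 1: x < 30 — invalid
Class 2: 30 ≤ x ≤ 48 — valid
Class 3: x > 48 — invalid
Total equivalence classes: 3

3 equivalence classes


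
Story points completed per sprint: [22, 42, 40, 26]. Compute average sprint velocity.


Formula: Avg velocity = Total points / Number of sprints
Points: [22, 42, 40, 26]
Sum = 22 + 42 + 40 + 26 = 130
Avg velocity = 130 / 4 = 32.5 points/sprint

32.5 points/sprint


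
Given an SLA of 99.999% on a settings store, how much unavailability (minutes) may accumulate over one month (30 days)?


Formula: allowed downtime = period * (100 - SLA) / 100
Period (month (30 days)) = 43200 minutes
Unavailability fraction = (100 - 99.999) / 100
Allowed downtime = 43200 * (100 - 99.999) / 100
Allowed downtime = 0.432 minutes

0.432 minutes


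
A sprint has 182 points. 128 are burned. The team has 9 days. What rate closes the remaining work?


Formula: Required rate = Remaining points / Days left
Remaining = 182 - 128 = 54 points
Required rate = 54 / 9 = 6.0 points/day

6.0 points/day


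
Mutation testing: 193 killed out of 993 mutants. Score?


Mutation score = killed / total * 100
Mutation score = 193 / 993 * 100
Mutation score = 19.44%

19.44%


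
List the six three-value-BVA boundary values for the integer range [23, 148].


Range: [23, 148]
Boundaries: just below min, min, min+1, max-1, max, just above max
Values: [22, 23, 24, 147, 148, 149]

[22, 23, 24, 147, 148, 149]


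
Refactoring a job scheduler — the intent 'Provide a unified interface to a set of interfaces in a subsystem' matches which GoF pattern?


This matches the Facade pattern

Facade


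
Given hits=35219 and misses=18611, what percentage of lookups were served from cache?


Formula: hit rate = hits / (hits + misses) * 100
hit rate = 35219 / (35219 + 18611) * 100
hit rate = 35219 / 53830 * 100
hit rate = 65.43%

65.43%


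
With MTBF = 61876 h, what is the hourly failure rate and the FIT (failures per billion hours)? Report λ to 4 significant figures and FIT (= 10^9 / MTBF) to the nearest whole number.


Formula: λ = 1 / MTBF; FIT = λ × 1e9 = 1e9 / MTBF
λ = 1 / 61876 ≈ 1.616e-05 failures/hour
FIT = 1e9 / 61876 ≈ 16161 failures per 1e9 hours (nearest whole number)

λ = 1.616e-05 /h, FIT = 16161


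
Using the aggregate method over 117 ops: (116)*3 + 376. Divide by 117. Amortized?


Formula: Amortized cost = Total cost / Operations
Total cost = (116 * 3) + (1 * 376)
Total cost = 348 + 376 = 724
Amortized = 724 / 117 = 6.188

6.188


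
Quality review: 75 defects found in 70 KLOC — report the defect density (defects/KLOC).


Defect density = defects / KLOC
Defect density = 75 / 70
Defect density = 1.071 defects/KLOC

1.071 defects/KLOC


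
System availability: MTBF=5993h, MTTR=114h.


Availability = MTBF / (MTBF + MTTR)
Availability = 5993 / (5993 + 114)
Availability = 5993 / 6107
Availability = 98.1333%

98.1333%


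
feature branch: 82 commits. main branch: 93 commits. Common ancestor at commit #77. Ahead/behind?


Common ancestor: commit #77
feature commits after divergence: 82 - 77 = 5
main commits after divergence: 93 - 77 = 16
feature is 5 commits ahead of main
main is 16 commits ahead of feature

feature ahead: 5, main ahead: 16


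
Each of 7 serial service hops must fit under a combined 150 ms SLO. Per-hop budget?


Formula: per_stage = total_budget / stages
per_stage = 150 / 7
per_stage = 21.43 ms

21.43 ms


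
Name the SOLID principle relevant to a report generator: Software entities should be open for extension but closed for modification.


This describes the Open/Closed Principle (OCP)

Open/Closed Principle (OCP)


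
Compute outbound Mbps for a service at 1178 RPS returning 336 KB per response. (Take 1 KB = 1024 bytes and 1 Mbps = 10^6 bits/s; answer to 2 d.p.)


Formula: Mbps = payload_bytes * RPS * 8 / 1e6
Payload per request = 336 KB = 336 * 1024 = 344064 bytes
Total bytes/sec = 344064 * 1178 = 405307392
Total bits/sec = 405307392 * 8 = 3242459136
Mbps = 3242459136 / 1e6 = 3242.46

3242.46 Mbps


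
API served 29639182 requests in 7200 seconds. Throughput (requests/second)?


Formula: throughput = requests / seconds
throughput = 29639182 / 7200
throughput = 4116.55 requests/second

4116.55 requests/second


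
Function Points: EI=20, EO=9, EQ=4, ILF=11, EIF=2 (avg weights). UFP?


UFP = EI*4 + EO*5 + EQ*4 + ILF*10 + EIF*7
UFP = 20*4 + 9*5 + 4*4 + 11*10 + 2*7
UFP = 80 + 45 + 16 + 110 + 14
UFP = 265

265


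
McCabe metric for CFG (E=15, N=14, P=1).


Formula: V(G) = E - N + 2P
V(G) = 15 - 14 + 2*1
V(G) = 1 + 2
V(G) = 3

3


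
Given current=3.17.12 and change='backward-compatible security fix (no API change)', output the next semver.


Current: 3.17.12
Change category: 'backward-compatible security fix (no API change)' → patch bump
SemVer rule: patch bump → increment PATCH (MAJOR and MINOR unchanged)
New: 3.17.13

3.17.13


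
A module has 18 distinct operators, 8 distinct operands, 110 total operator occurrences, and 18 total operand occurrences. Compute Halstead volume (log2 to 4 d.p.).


Formula: V = N * log2(η), where N = N1 + N2 and η = η1 + η2
η = 18 + 8 = 26
N = 110 + 18 = 128
log2(26) ≈ 4.7004
V = 128 * 4.7004 = 601.65

601.65


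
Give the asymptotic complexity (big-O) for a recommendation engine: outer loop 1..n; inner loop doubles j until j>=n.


Reasoning: linear outer times logarithmic inner
Complexity: O(n log n)

O(n log n)


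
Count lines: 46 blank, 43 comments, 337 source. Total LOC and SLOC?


Total LOC = blank + comment + code
Total LOC = 46 + 43 + 337 = 426
SLOC (source only) = code = 337

Total LOC: 426, SLOC: 337


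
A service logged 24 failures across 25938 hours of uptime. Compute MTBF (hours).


Formula: MTBF = Total operating time / Number of failures
MTBF = 25938 / 24
MTBF = 1080.75 hours

1080.75 hours


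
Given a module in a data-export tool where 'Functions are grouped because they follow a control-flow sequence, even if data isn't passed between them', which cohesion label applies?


Reasoning: Grouped by order of execution within a routine, not by data flow
Type: Procedural cohesion

Procedural cohesion


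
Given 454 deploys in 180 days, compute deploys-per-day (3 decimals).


Formula: deployments per day = releases / days
= 454 / 180
= 2.522 deploys/day
(equivalently, 17.66 deploys/week)

2.522 deploys/day


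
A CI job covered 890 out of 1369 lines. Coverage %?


Coverage = covered / total * 100
Coverage = 890 / 1369 * 100
Coverage = 65.01%

65.01%


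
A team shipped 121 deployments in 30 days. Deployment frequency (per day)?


Formula: deployments per day = releases / days
= 121 / 30
= 4.033 deploys/day
(equivalently, 28.23 deploys/week)

4.033 deploys/day


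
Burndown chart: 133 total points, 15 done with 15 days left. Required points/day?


Formula: Required rate = Remaining points / Days left
Remaining = 133 - 15 = 118 points
Required rate = 118 / 15 = 7.87 points/day

7.87 points/day


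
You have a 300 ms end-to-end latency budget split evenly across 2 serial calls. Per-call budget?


Formula: per_stage = total_budget / stages
per_stage = 300 / 2
per_stage = 150.0 ms

150.0 ms


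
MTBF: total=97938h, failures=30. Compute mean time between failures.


Formula: MTBF = Total operating time / Number of failures
MTBF = 97938 / 30
MTBF = 3264.6 hours

3264.6 hours


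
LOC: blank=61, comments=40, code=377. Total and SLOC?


Total LOC = blank + comment + code
Total LOC = 61 + 40 + 377 = 478
SLOC (source only) = code = 377

Total LOC: 478, SLOC: 377


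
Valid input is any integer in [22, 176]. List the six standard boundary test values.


Range: [22, 176]
Boundaries: just below min, min, min+1, max-1, max, just above max
Values: [21, 22, 23, 175, 176, 177]

[21, 22, 23, 175, 176, 177]


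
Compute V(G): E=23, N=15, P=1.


Formula: V(G) = E - N + 2P
V(G) = 23 - 15 + 2*1
V(G) = 8 + 2
V(G) = 10

10


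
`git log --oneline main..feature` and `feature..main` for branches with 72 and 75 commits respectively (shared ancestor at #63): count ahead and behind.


Common ancestor: commit #63
feature commits after divergence: 72 - 63 = 9
main commits after divergence: 75 - 63 = 12
feature is 9 commits ahead of main
main is 12 commits ahead of feature

feature ahead: 9, main ahead: 12


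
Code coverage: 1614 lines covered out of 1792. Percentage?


Coverage = covered / total * 100
Coverage = 1614 / 1792 * 100
Coverage = 90.07%

90.07%


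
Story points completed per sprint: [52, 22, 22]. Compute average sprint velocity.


Formula: Avg velocity = Total points / Number of sprints
Points: [52, 22, 22]
Sum = 52 + 22 + 22 = 96
Avg velocity = 96 / 3 = 32.0 points/sprint

32.0 points/sprint


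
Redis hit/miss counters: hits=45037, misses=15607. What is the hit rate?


Formula: hit rate = hits / (hits + misses) * 100
hit rate = 45037 / (45037 + 15607) * 100
hit rate = 45037 / 60644 * 100
hit rate = 74.26%

74.26%


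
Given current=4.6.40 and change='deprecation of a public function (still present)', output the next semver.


Current: 4.6.40
Change category: 'deprecation of a public function (still present)' → minor bump
SemVer rule: minor bump → increment MINOR, reset PATCH to 0 (MAJOR unchanged)
New: 4.7.0

4.7.0


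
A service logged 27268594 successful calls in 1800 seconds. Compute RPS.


Formula: throughput = requests / seconds
throughput = 27268594 / 1800
throughput = 15149.22 requests/second

15149.22 requests/second


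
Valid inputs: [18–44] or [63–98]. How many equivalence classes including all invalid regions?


Valid ranges: [18,44] and [63,98]
Class 1: x < 18 — invalid
Class 2: 18 ≤ x ≤ 44 — valid
Class 3: 44 < x < 63 — invalid (gap between ranges)
Class 4: 63 ≤ x ≤ 98 — valid
Class 5: x > 98 — invalid
Total equivalence classes: 5

5 equivalence classes


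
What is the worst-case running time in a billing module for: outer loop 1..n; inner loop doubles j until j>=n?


Reasoning: linear outer times logarithmic inner
Complexity: O(n log n)

O(n log n)


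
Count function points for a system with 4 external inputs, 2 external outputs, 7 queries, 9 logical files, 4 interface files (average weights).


UFP = EI*4 + EO*5 + EQ*4 + ILF*10 + EIF*7
UFP = 4*4 + 2*5 + 7*4 + 9*10 + 4*7
UFP = 16 + 10 + 28 + 90 + 28
UFP = 172

172
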